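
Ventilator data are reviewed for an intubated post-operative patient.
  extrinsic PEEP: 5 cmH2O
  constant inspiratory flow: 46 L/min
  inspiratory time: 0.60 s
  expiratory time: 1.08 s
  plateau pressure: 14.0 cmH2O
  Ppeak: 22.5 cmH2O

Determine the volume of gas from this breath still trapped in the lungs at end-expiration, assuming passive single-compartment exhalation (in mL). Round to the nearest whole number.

68

Flow: 46 L/min ÷ 60 = 0.7667 L/s.
Vt = flow × Ti = 0.7667 L/s × 0.60 s × 1000 mL/L = 460.02 mL.
R = (PIP − Pplat)/V̇ = (22.5 − 14.0) / 0.7667 = 8.5/0.7667 = 11.086 cmH2O·s/L.
C = Vt/(Pplat − PEEP) = 460.02 / (14.0 − 5) = 460.02/9.0 = 51.113 mL/cmH2O.
τ = R × C = 11.086 × 0.05111 L/cmH2O = 0.5666 s.
Fraction remaining = e^(−Te/τ) = e^(−1.08/0.5666) = 0.1487.
Trapped volume = 460.02 × 0.1487 = 68.405 mL.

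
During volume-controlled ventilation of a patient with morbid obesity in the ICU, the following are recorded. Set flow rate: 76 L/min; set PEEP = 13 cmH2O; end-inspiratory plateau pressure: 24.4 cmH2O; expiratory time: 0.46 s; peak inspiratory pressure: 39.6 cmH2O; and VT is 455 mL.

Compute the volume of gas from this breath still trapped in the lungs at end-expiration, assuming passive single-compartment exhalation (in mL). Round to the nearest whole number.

174

Flow: 76 L/min ÷ 60 = 1.2667 L/s.
R = (PIP − Pplat)/V̇ = (39.6 − 24.4) / 1.2667 = 15.2/1.2667 = 12.0 cmH2O·s/L.
C = Vt/(Pplat − PEEP) = 455.0 / (24.4 − 13) = 455.0/11.4 = 39.912 mL/cmH2O.
τ = R × C = 12.0 × 0.03991 L/cmH2O = 0.4789 s.
Fraction remaining = e^(−Te/τ) = e^(−0.46/0.4789) = 0.3827.
Trapped volume = 455.0 × 0.3827 = 174.13 mL.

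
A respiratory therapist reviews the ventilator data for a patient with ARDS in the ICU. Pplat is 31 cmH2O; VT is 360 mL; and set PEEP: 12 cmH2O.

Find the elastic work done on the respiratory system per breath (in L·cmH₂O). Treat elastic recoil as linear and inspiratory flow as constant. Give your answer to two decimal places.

Elastic work ≈ ½ × (Pplat − PEEP) × Vt = 0.5 × (31 − 12) × 0.360 L = 0.5 × 19.0 × 0.360 = 3.42 L·cmH2O.

3.42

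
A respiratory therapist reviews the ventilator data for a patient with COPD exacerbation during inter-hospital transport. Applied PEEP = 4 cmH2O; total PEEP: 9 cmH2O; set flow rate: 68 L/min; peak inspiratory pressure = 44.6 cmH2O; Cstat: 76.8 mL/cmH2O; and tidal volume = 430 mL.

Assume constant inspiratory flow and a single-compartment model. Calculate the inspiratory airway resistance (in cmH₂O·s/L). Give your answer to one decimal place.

26.5

Flow: 68 L/min ÷ 60 = 1.1333 L/s.
Total PEEP = 9 cmH2O (set 4 + intrinsic 5); this is the baseline alveolar pressure.
Equation of motion (constant flow): PIP = Vt/C + R·V̇ + PEEP.
R·V̇ = PIP − Vt/C − PEEP = 44.6 − 430/76.8 − 9 = 44.6 − 5.599 − 9 = 30.001 cmH2O.
R = 30.001 / 1.1333 = 26.472 cmH2O·s/L.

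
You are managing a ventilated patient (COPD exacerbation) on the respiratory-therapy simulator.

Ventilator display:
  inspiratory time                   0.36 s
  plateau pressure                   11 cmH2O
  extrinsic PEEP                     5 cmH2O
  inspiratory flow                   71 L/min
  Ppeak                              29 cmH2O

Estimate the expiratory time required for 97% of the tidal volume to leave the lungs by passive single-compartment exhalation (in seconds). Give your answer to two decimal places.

Flow: 71 L/min ÷ 60 = 1.1833 L/s.
Vt = flow × Ti = 1.1833 L/s × 0.36 s × 1000 mL/L = 425.99 mL.
R = (PIP − Pplat)/V̇ = (29 − 11) / 1.1833 = 18.0/1.1833 = 15.212 cmH2O·s/L.
C = Vt/(Pplat − PEEP) = 425.99 / (11 − 5) = 425.99/6.0 = 70.998 mL/cmH2O.
τ = R × C = 15.212 × 0.071 L/cmH2O = 1.08 s.
t = −τ·ln(1 − 0.97) = −1.08·ln(0.03) = 3.787 s.

3.79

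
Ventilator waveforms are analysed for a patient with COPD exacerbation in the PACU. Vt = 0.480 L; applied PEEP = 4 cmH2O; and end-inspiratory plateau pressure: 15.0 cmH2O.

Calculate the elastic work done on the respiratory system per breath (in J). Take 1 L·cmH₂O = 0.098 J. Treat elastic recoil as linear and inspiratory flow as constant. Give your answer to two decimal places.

0.26

Elastic work ≈ ½ × (Pplat − PEEP) × Vt = 0.5 × (15.0 − 4) × 0.480 L = 0.5 × 11.0 × 0.480 = 2.64 L·cmH2O.
× 0.098 J/(L·cmH2O) → 0.2587 J.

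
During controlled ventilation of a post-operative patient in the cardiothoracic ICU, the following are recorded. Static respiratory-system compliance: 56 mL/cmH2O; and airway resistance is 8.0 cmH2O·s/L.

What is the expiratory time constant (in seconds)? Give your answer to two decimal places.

τ = R × C = 8.0 × 56 mL/cmH2O = 8.0 × 0.056 L/cmH2O = 0.448 s.

0.45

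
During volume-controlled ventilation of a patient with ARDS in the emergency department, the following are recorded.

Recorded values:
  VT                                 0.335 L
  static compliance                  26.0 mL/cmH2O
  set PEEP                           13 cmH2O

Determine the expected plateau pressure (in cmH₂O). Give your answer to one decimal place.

25.9

Pplat = PEEP + Vt / Cstat = 13 + 335 / 26.0 = 13 + 12.885 = 25.885 cmH2O.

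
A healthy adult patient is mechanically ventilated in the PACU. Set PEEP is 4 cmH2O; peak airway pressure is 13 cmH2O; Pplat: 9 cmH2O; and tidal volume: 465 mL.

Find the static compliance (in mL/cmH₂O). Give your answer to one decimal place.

Cstat = Vt / (Pplat − PEEP) = 465 / (9 − 4) = 465 / 5.0 = 93.0 mL/cmH2O.

93.0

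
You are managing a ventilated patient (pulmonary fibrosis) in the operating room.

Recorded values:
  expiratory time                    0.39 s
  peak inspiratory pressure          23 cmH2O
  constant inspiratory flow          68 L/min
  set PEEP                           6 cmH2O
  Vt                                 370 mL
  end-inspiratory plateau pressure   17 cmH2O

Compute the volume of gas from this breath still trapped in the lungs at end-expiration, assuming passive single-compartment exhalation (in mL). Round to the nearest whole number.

41

Flow: 68 L/min ÷ 60 = 1.1333 L/s.
R = (PIP − Pplat)/V̇ = (23 − 17) / 1.1333 = 6.0/1.1333 = 5.294 cmH2O·s/L.
C = Vt/(Pplat − PEEP) = 370.0 / (17 − 6) = 370.0/11.0 = 33.636 mL/cmH2O.
τ = R × C = 5.294 × 0.03364 L/cmH2O = 0.1781 s.
Fraction remaining = e^(−Te/τ) = e^(−0.39/0.1781) = 0.1119.
Trapped volume = 370.0 × 0.1119 = 41.403 mL.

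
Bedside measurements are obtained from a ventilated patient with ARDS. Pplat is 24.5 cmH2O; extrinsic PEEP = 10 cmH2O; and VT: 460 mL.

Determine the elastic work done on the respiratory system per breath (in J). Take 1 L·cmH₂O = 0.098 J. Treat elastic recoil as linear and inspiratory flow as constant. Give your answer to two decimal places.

Elastic work ≈ ½ × (Pplat − PEEP) × Vt = 0.5 × (24.5 − 10) × 0.460 L = 0.5 × 14.5 × 0.460 = 3.335 L·cmH2O.
× 0.098 J/(L·cmH2O) → 0.3268 J.

0.33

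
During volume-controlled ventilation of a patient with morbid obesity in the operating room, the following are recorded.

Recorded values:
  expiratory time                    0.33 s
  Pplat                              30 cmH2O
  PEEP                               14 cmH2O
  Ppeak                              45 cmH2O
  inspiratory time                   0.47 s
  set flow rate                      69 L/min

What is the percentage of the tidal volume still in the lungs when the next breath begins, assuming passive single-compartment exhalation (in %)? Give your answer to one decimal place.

47.3

Flow: 69 L/min ÷ 60 = 1.15 L/s.
Vt = flow × Ti = 1.15 L/s × 0.47 s × 1000 mL/L = 540.5 mL.
R = (PIP − Pplat)/V̇ = (45 − 30) / 1.15 = 15.0/1.15 = 13.043 cmH2O·s/L.
C = Vt/(Pplat − PEEP) = 540.5 / (30 − 14) = 540.5/16.0 = 33.781 mL/cmH2O.
τ = R × C = 13.043 × 0.03378 L/cmH2O = 0.4406 s.
Fraction remaining at end-expiration = e^(−Te/τ) = e^(−0.33/0.4406) = 0.4728 → 47.28%.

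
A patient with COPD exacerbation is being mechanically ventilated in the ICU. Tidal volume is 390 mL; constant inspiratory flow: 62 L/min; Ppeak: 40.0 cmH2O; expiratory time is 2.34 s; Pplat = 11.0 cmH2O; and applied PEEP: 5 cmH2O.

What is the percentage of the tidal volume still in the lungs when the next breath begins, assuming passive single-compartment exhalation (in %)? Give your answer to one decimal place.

Flow: 62 L/min ÷ 60 = 1.0333 L/s.
R = (PIP − Pplat)/V̇ = (40.0 − 11.0) / 1.0333 = 29.0/1.0333 = 28.065 cmH2O·s/L.
C = Vt/(Pplat − PEEP) = 390.0 / (11.0 − 5) = 390.0/6.0 = 65.0 mL/cmH2O.
τ = R × C = 28.065 × 0.065 L/cmH2O = 1.824 s.
Fraction remaining at end-expiration = e^(−Te/τ) = e^(−2.34/1.824) = 0.2772 → 27.72%.

27.7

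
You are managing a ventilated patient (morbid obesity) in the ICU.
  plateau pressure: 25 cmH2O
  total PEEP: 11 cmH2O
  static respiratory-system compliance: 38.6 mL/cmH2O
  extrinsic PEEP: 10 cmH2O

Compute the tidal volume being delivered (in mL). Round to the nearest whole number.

End-expiratory occlusion gives total PEEP = 11 cmH2O (intrinsic PEEP = 11 − 10 = 1). Use total PEEP for the elastic gradient.
Vt = Cstat × (Pplat − PEEPtotal) = 38.6 × (25 − 11) = 38.6 × 14.0 = 540.4 mL.

540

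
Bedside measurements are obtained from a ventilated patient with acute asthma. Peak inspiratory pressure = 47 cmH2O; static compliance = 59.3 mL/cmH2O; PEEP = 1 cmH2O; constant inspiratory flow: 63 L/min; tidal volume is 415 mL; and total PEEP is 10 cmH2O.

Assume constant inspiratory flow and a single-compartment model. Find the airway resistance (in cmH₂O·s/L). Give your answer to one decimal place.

Flow: 63 L/min ÷ 60 = 1.05 L/s.
Total PEEP = 10 cmH2O (set 1 + intrinsic 9); this is the baseline alveolar pressure.
Equation of motion (constant flow): PIP = Vt/C + R·V̇ + PEEP.
R·V̇ = PIP − Vt/C − PEEP = 47 − 415/59.3 − 10 = 47 − 6.998 − 10 = 30.002 cmH2O.
R = 30.002 / 1.05 = 28.573 cmH2O·s/L.

28.6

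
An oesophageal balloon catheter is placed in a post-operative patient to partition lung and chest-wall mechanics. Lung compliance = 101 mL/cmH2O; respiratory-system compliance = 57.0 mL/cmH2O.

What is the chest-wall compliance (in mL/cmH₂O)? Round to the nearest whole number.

1/Ccw = 1/Crs − 1/CL.
1/Ccw = 1/57.0 − 1/101 = 0.007643.
Ccw = 130.84 mL/cmH2O.

131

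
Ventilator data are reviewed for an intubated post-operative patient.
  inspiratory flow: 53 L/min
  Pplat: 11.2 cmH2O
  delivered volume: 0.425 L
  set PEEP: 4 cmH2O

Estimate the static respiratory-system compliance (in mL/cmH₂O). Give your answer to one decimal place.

Cstat = Vt / (Pplat − PEEP) = 425 / (11.2 − 4) = 425 / 7.2 = 59.028 mL/cmH2O.

59.0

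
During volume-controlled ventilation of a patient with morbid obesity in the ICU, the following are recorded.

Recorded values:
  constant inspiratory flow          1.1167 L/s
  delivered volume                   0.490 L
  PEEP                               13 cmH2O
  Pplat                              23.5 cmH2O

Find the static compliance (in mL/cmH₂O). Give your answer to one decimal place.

46.7

Cstat = Vt / (Pplat − PEEP) = 490 / (23.5 − 13) = 490 / 10.5 = 46.667 mL/cmH2O.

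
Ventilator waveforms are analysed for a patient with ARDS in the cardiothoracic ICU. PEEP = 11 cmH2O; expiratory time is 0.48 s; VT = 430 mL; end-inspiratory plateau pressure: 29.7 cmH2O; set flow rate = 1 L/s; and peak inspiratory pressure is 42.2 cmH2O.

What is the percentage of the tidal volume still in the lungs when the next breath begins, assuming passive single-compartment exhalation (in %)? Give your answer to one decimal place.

R = (PIP − Pplat)/V̇ = (42.2 − 29.7) / 1 = 12.5/1 = 12.5 cmH2O·s/L.
C = Vt/(Pplat − PEEP) = 430.0 / (29.7 − 11) = 430.0/18.7 = 22.995 mL/cmH2O.
τ = R × C = 12.5 × 0.023 L/cmH2O = 0.2875 s.
Fraction remaining at end-expiration = e^(−Te/τ) = e^(−0.48/0.2875) = 0.1883 → 18.83%.

18.8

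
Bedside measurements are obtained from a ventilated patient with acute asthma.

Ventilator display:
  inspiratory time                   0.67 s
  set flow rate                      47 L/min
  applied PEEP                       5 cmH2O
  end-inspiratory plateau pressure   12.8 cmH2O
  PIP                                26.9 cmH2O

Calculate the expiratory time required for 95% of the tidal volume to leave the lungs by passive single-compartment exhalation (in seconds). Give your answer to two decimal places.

3.63

Flow: 47 L/min ÷ 60 = 0.7833 L/s.
Vt = flow × Ti = 0.7833 L/s × 0.67 s × 1000 mL/L = 524.81 mL.
R = (PIP − Pplat)/V̇ = (26.9 − 12.8) / 0.7833 = 14.1/0.7833 = 18.001 cmH2O·s/L.
C = Vt/(Pplat − PEEP) = 524.81 / (12.8 − 5) = 524.81/7.8 = 67.283 mL/cmH2O.
τ = R × C = 18.001 × 0.06728 L/cmH2O = 1.211 s.
t = −τ·ln(1 − 0.95) = −1.211·ln(0.05) = 3.628 s.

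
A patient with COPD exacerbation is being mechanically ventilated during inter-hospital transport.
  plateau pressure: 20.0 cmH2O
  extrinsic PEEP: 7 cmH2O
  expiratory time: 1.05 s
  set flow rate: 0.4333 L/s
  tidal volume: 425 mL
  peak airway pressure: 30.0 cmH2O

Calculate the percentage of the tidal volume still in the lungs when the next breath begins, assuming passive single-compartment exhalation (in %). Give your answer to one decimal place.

24.9

R = (PIP − Pplat)/V̇ = (30.0 − 20.0) / 0.4333 = 10.0/0.4333 = 23.079 cmH2O·s/L.
C = Vt/(Pplat − PEEP) = 425.0 / (20.0 − 7) = 425.0/13.0 = 32.692 mL/cmH2O.
τ = R × C = 23.079 × 0.03269 L/cmH2O = 0.7545 s.
Fraction remaining at end-expiration = e^(−Te/τ) = e^(−1.05/0.7545) = 0.2487 → 24.87%.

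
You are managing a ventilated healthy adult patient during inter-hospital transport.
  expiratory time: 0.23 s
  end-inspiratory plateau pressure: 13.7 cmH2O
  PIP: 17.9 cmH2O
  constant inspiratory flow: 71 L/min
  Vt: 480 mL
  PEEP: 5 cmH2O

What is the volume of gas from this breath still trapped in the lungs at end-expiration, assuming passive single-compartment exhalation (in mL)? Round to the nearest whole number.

148

Flow: 71 L/min ÷ 60 = 1.1833 L/s.
R = (PIP − Pplat)/V̇ = (17.9 − 13.7) / 1.1833 = 4.2/1.1833 = 3.549 cmH2O·s/L.
C = Vt/(Pplat − PEEP) = 480.0 / (13.7 − 5) = 480.0/8.7 = 55.172 mL/cmH2O.
τ = R × C = 3.549 × 0.05517 L/cmH2O = 0.1958 s.
Fraction remaining = e^(−Te/τ) = e^(−0.23/0.1958) = 0.3089.
Trapped volume = 480.0 × 0.3089 = 148.27 mL.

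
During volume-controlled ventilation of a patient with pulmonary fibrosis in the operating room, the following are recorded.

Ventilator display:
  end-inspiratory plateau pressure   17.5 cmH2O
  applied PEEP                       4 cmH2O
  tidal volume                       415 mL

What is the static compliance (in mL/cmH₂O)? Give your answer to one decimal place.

30.7

Cstat = Vt / (Pplat − PEEP) = 415 / (17.5 − 4) = 415 / 13.5 = 30.741 mL/cmH2O.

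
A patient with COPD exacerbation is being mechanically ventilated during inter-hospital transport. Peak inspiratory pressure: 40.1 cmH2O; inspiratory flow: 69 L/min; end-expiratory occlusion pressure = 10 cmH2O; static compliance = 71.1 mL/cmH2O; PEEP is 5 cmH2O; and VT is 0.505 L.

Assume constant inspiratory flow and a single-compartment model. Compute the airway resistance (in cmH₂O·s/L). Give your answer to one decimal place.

Flow: 69 L/min ÷ 60 = 1.15 L/s.
Total PEEP = 10 cmH2O (set 5 + intrinsic 5); this is the baseline alveolar pressure.
Equation of motion (constant flow): PIP = Vt/C + R·V̇ + PEEP.
R·V̇ = PIP − Vt/C − PEEP = 40.1 − 505/71.1 − 10 = 40.1 − 7.103 − 10 = 22.997 cmH2O.
R = 22.997 / 1.15 = 19.997 cmH2O·s/L.

20.0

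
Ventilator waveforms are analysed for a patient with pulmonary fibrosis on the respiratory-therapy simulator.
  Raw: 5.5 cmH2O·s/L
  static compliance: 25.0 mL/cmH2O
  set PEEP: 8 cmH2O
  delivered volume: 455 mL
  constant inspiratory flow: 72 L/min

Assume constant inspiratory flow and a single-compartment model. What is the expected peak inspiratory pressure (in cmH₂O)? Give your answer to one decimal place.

Flow: 72 L/min ÷ 60 = 1.2 L/s.
Equation of motion (constant flow): PIP = Vt/C + R·V̇ + PEEP.
PIP = 455/25.0 + 5.5×1.2 + 8 = 18.2 + 6.6 + 8 = 32.8 cmH2O.

32.8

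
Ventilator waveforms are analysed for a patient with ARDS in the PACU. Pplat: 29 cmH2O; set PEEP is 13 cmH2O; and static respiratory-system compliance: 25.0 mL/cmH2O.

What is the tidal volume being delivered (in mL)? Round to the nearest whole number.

400

Vt = Cstat × (Pplat − PEEP) = 25.0 × (29 − 13) = 25.0 × 16.0 = 400.0 mL.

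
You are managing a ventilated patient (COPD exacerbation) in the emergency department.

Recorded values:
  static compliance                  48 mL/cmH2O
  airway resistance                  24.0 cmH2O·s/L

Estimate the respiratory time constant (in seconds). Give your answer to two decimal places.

1.15

τ = R × C = 24.0 × 48 mL/cmH2O = 24.0 × 0.048 L/cmH2O = 1.152 s.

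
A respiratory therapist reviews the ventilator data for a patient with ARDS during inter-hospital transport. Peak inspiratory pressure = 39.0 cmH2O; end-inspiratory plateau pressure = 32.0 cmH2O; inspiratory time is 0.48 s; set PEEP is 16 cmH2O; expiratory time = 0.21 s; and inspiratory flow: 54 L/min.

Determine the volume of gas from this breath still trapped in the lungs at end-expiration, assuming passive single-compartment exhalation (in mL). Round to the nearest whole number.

159

Flow: 54 L/min ÷ 60 = 0.9 L/s.
Vt = flow × Ti = 0.9 L/s × 0.48 s × 1000 mL/L = 432.0 mL.
R = (PIP − Pplat)/V̇ = (39.0 − 32.0) / 0.9 = 7.0/0.9 = 7.778 cmH2O·s/L.
C = Vt/(Pplat − PEEP) = 432.0 / (32.0 − 16) = 432.0/16.0 = 27.0 mL/cmH2O.
τ = R × C = 7.778 × 0.027 L/cmH2O = 0.21 s.
Fraction remaining = e^(−Te/τ) = e^(−0.21/0.21) = 0.3679.
Trapped volume = 432.0 × 0.3679 = 158.93 mL.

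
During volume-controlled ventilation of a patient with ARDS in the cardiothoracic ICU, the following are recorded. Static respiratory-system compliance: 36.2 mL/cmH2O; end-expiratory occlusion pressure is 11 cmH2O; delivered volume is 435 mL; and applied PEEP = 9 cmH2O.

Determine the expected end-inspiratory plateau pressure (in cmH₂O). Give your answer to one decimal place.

23.0

End-expiratory occlusion gives total PEEP = 11 cmH2O (intrinsic PEEP = 11 − 9 = 2). Use total PEEP for the elastic gradient.
Pplat = PEEPtotal + Vt / Cstat = 11 + 435 / 36.2 = 11 + 12.017 = 23.017 cmH2O.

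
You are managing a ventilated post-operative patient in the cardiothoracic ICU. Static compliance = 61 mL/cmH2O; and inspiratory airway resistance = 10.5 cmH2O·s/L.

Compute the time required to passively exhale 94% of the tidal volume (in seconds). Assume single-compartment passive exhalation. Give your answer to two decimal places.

τ = R × C = 10.5 × 61 mL/cmH2O = 10.5 × 0.061 L/cmH2O = 0.6405 s.
Exhaled fraction f = 1 − e^(−t/τ) → t = −τ·ln(1 − f) = −0.6405·ln(0.06) = 1.802 s.

1.80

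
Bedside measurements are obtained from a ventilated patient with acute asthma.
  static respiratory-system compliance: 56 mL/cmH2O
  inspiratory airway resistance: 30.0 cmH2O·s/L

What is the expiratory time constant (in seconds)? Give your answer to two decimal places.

1.68

τ = R × C = 30.0 × 56 mL/cmH2O = 30.0 × 0.056 L/cmH2O = 1.68 s.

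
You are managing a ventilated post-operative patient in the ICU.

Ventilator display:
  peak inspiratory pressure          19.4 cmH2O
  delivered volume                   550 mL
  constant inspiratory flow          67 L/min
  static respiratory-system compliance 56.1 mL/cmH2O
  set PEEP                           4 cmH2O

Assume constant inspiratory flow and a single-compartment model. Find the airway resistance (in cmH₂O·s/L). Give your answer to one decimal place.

5.0

Flow: 67 L/min ÷ 60 = 1.1167 L/s.
Equation of motion (constant flow): PIP = Vt/C + R·V̇ + PEEP.
R·V̇ = PIP − Vt/C − PEEP = 19.4 − 550/56.1 − 4 = 19.4 − 9.804 − 4 = 5.596 cmH2O.
R = 5.596 / 1.1167 = 5.011 cmH2O·s/L.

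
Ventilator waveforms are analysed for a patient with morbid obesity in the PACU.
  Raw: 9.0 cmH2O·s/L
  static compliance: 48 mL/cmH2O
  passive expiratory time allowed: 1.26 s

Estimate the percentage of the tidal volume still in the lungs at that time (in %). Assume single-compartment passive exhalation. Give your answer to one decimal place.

τ = R × C = 9.0 × 48 mL/cmH2O = 9.0 × 0.048 L/cmH2O = 0.432 s.
Passive exhalation: V(t)/V₀ = e^(−t/τ) = e^(−1.26/0.432) = 0.05411.
Fraction remaining = 0.05411 → 5.411%.

5.4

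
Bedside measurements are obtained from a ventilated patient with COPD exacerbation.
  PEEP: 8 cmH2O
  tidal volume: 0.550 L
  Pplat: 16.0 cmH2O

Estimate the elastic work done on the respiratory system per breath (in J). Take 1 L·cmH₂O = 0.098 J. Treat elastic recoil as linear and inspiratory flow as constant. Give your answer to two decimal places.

0.22

Elastic work ≈ ½ × (Pplat − PEEP) × Vt = 0.5 × (16.0 − 8) × 0.550 L = 0.5 × 8.0 × 0.550 = 2.2 L·cmH2O.
× 0.098 J/(L·cmH2O) → 0.2156 J.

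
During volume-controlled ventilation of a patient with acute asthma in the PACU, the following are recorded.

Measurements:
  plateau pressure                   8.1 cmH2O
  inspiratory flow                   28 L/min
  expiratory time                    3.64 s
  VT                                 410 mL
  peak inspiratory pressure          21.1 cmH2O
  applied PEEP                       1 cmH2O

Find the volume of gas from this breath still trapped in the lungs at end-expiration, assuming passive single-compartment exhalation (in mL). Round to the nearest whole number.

43

Flow: 28 L/min ÷ 60 = 0.4667 L/s.
R = (PIP − Pplat)/V̇ = (21.1 − 8.1) / 0.4667 = 13.0/0.4667 = 27.855 cmH2O·s/L.
C = Vt/(Pplat − PEEP) = 410.0 / (8.1 − 1) = 410.0/7.1 = 57.746 mL/cmH2O.
τ = R × C = 27.855 × 0.05775 L/cmH2O = 1.609 s.
Fraction remaining = e^(−Te/τ) = e^(−3.64/1.609) = 0.1041.
Trapped volume = 410.0 × 0.1041 = 42.681 mL.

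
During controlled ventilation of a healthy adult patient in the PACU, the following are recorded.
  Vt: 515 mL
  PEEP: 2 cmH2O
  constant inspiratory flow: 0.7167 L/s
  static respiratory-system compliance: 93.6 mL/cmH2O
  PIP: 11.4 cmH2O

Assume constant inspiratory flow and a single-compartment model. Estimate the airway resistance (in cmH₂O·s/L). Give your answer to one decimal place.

Equation of motion (constant flow): PIP = Vt/C + R·V̇ + PEEP.
R·V̇ = PIP − Vt/C − PEEP = 11.4 − 515/93.6 − 2 = 11.4 − 5.502 − 2 = 3.898 cmH2O.
R = 3.898 / 0.7167 = 5.439 cmH2O·s/L.

5.4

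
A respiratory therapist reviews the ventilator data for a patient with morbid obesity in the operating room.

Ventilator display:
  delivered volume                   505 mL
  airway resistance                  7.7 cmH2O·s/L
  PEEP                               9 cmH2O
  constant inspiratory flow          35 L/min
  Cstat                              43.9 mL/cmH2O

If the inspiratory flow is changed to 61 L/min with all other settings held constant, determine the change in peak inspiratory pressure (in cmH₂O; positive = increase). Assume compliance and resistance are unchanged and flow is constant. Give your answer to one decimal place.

Flow: 35 L/min ÷ 60 = 0.5833 L/s.
New flow: 61 L/min ÷ 60 = 1.0167 L/s.
PIP = Vt/C + R·V̇ + PEEP (constant-flow equation of motion).
Only the resistive term changes: ΔPIP = R × ΔV̇ = 7.7 × (1.0167 − 0.5833) = 7.7 × 0.4334 = 3.337 cmH2O.

3.3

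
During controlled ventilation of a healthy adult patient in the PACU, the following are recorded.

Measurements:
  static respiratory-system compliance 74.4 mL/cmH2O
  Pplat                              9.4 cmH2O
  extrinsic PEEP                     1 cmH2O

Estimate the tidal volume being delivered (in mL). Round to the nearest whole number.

Vt = Cstat × (Pplat − PEEP) = 74.4 × (9.4 − 1) = 74.4 × 8.4 = 624.96 mL.

625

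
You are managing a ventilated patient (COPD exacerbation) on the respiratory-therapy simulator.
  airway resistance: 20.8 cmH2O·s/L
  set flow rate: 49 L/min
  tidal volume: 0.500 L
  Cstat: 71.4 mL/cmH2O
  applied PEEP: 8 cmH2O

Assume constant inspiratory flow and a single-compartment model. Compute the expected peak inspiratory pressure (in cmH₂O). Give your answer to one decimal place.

Flow: 49 L/min ÷ 60 = 0.8167 L/s.
Equation of motion (constant flow): PIP = Vt/C + R·V̇ + PEEP.
PIP = 500/71.4 + 20.8×0.8167 + 8 = 7.003 + 16.987 + 8 = 31.99 cmH2O.

32.0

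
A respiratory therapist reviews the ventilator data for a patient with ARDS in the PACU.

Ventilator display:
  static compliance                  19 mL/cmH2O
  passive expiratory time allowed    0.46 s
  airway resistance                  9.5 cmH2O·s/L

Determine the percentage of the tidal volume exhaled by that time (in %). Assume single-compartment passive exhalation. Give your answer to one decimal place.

92.2

τ = R × C = 9.5 × 19 mL/cmH2O = 9.5 × 0.019 L/cmH2O = 0.1805 s.
Passive exhalation: V(t)/V₀ = e^(−t/τ) = e^(−0.46/0.1805) = 0.0782.
Fraction exhaled = 1 − 0.0782 = 0.9218 → 92.18%.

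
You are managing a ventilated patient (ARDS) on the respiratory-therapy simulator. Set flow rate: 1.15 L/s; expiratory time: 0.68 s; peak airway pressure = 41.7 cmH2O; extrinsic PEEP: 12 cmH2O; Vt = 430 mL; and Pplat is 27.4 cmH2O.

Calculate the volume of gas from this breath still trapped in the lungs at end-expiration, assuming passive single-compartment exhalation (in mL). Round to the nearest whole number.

R = (PIP − Pplat)/V̇ = (41.7 − 27.4) / 1.15 = 14.3/1.15 = 12.435 cmH2O·s/L.
C = Vt/(Pplat − PEEP) = 430.0 / (27.4 − 12) = 430.0/15.4 = 27.922 mL/cmH2O.
τ = R × C = 12.435 × 0.02792 L/cmH2O = 0.3472 s.
Fraction remaining = e^(−Te/τ) = e^(−0.68/0.3472) = 0.1411.
Trapped volume = 430.0 × 0.1411 = 60.673 mL.

61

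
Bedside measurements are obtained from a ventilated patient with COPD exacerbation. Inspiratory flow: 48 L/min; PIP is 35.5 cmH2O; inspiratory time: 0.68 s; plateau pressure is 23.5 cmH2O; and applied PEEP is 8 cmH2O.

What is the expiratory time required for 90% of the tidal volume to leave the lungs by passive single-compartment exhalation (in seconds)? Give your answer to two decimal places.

1.21

Flow: 48 L/min ÷ 60 = 0.8 L/s.
Vt = flow × Ti = 0.8 L/s × 0.68 s × 1000 mL/L = 544.0 mL.
R = (PIP − Pplat)/V̇ = (35.5 − 23.5) / 0.8 = 12.0/0.8 = 15.0 cmH2O·s/L.
C = Vt/(Pplat − PEEP) = 544.0 / (23.5 − 8) = 544.0/15.5 = 35.097 mL/cmH2O.
τ = R × C = 15.0 × 0.0351 L/cmH2O = 0.5265 s.
t = −τ·ln(1 − 0.90) = −0.5265·ln(0.1) = 1.212 s.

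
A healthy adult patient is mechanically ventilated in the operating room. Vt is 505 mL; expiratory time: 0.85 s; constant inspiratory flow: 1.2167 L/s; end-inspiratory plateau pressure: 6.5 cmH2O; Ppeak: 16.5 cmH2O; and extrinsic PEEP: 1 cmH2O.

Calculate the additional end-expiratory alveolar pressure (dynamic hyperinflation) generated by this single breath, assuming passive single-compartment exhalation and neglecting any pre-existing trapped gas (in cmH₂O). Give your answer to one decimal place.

R = (PIP − Pplat)/V̇ = (16.5 − 6.5) / 1.2167 = 10.0/1.2167 = 8.219 cmH2O·s/L.
C = Vt/(Pplat − PEEP) = 505.0 / (6.5 − 1) = 505.0/5.5 = 91.818 mL/cmH2O.
τ = R × C = 8.219 × 0.09182 L/cmH2O = 0.7547 s.
Fraction remaining = e^(−Te/τ) = e^(−0.85/0.7547) = 0.3242; trapped volume = 505.0 × 0.3242 = 163.72 mL.
Additional alveolar pressure from trapping ≈ V_trapped / C = 163.72 / 91.818 = 1.783 cmH2O.

1.8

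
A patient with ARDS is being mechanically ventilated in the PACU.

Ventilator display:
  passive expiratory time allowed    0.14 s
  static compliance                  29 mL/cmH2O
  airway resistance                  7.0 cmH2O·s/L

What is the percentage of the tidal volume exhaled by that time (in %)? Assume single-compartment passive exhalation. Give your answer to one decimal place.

τ = R × C = 7.0 × 29 mL/cmH2O = 7.0 × 0.029 L/cmH2O = 0.203 s.
Passive exhalation: V(t)/V₀ = e^(−t/τ) = e^(−0.14/0.203) = 0.5017.
Fraction exhaled = 1 − 0.5017 = 0.4983 → 49.83%.

49.8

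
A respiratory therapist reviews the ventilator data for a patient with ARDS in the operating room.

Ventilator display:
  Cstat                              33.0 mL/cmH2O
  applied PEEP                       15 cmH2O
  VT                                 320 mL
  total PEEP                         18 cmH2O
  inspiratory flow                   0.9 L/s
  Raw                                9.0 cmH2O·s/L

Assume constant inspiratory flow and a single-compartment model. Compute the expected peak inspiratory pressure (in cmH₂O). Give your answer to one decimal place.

Total PEEP = 18 cmH2O (set 15 + intrinsic 3); this is the baseline alveolar pressure.
Equation of motion (constant flow): PIP = Vt/C + R·V̇ + PEEP.
PIP = 320/33.0 + 9.0×0.9 + 18 = 9.697 + 8.1 + 18 = 35.797 cmH2O.

35.8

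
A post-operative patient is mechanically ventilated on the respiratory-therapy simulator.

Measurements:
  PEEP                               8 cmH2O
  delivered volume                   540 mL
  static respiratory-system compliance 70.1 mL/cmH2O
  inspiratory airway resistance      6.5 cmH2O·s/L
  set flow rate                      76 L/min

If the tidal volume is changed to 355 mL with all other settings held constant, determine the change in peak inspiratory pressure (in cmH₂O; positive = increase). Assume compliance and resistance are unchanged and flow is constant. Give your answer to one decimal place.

-2.6

PIP = Vt/C + R·V̇ + PEEP (constant-flow equation of motion).
Only the elastic term changes: ΔPIP = ΔVt / C = (355 − 540) / 70.1 = -2.639 cmH2O.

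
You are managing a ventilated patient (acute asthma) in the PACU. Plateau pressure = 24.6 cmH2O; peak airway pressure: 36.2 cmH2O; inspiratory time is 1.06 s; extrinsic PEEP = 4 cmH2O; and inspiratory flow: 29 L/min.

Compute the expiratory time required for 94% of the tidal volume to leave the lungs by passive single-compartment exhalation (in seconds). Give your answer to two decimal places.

1.68

Flow: 29 L/min ÷ 60 = 0.4833 L/s.
Vt = flow × Ti = 0.4833 L/s × 1.06 s × 1000 mL/L = 512.3 mL.
R = (PIP − Pplat)/V̇ = (36.2 − 24.6) / 0.4833 = 11.6/0.4833 = 24.002 cmH2O·s/L.
C = Vt/(Pplat − PEEP) = 512.3 / (24.6 − 4) = 512.3/20.6 = 24.869 mL/cmH2O.
τ = R × C = 24.002 × 0.02487 L/cmH2O = 0.5969 s.
t = −τ·ln(1 − 0.94) = −0.5969·ln(0.06) = 1.679 s.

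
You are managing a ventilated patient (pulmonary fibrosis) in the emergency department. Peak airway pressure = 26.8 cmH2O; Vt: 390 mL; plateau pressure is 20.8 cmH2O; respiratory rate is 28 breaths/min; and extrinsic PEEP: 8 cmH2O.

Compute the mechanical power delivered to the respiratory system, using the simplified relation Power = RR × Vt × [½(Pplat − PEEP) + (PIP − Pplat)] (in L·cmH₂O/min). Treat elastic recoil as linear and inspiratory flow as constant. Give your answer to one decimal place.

Per-breath work = Vt × [½(Pplat−PEEP) + (PIP−Pplat)] = 0.390 × [0.5×12.8 + 6.0] = 0.390 × 12.4 = 4.836 L·cmH2O.
Power = 28 × 4.836 = 135.41 L·cmH2O/min.

135.4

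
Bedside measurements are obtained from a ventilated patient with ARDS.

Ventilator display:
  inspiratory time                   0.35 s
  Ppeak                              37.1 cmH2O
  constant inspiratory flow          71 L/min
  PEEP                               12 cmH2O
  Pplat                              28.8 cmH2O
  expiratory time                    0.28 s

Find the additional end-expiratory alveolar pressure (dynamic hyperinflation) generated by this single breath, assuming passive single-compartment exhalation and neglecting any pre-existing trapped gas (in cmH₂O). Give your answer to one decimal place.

3.3

Flow: 71 L/min ÷ 60 = 1.1833 L/s.
Vt = flow × Ti = 1.1833 L/s × 0.35 s × 1000 mL/L = 414.16 mL.
R = (PIP − Pplat)/V̇ = (37.1 − 28.8) / 1.1833 = 8.3/1.1833 = 7.014 cmH2O·s/L.
C = Vt/(Pplat − PEEP) = 414.16 / (28.8 − 12) = 414.16/16.8 = 24.652 mL/cmH2O.
τ = R × C = 7.014 × 0.02465 L/cmH2O = 0.1729 s.
Fraction remaining = e^(−Te/τ) = e^(−0.28/0.1729) = 0.198; trapped volume = 414.16 × 0.198 = 82.004 mL.
Additional alveolar pressure from trapping ≈ V_trapped / C = 82.004 / 24.652 = 3.326 cmH2O.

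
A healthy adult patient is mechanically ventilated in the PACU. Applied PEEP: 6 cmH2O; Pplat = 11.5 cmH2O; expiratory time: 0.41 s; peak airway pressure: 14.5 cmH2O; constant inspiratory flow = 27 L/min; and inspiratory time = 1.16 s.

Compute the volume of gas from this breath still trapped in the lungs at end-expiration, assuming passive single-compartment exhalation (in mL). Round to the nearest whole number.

273

Flow: 27 L/min ÷ 60 = 0.45 L/s.
Vt = flow × Ti = 0.45 L/s × 1.16 s × 1000 mL/L = 522.0 mL.
R = (PIP − Pplat)/V̇ = (14.5 − 11.5) / 0.45 = 3.0/0.45 = 6.667 cmH2O·s/L.
C = Vt/(Pplat − PEEP) = 522.0 / (11.5 − 6) = 522.0/5.5 = 94.909 mL/cmH2O.
τ = R × C = 6.667 × 0.09491 L/cmH2O = 0.6328 s.
Fraction remaining = e^(−Te/τ) = e^(−0.41/0.6328) = 0.5231.
Trapped volume = 522.0 × 0.5231 = 273.06 mL.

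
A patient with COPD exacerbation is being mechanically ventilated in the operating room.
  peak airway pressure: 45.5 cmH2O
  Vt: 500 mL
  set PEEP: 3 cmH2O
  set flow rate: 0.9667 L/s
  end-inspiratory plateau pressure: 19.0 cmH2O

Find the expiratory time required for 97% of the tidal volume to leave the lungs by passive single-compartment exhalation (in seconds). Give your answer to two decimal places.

3.00

R = (PIP − Pplat)/V̇ = (45.5 − 19.0) / 0.9667 = 26.5/0.9667 = 27.413 cmH2O·s/L.
C = Vt/(Pplat − PEEP) = 500.0 / (19.0 − 3) = 500.0/16.0 = 31.25 mL/cmH2O.
τ = R × C = 27.413 × 0.03125 L/cmH2O = 0.8567 s.
t = −τ·ln(1 − 0.97) = −0.8567·ln(0.03) = 3.004 s.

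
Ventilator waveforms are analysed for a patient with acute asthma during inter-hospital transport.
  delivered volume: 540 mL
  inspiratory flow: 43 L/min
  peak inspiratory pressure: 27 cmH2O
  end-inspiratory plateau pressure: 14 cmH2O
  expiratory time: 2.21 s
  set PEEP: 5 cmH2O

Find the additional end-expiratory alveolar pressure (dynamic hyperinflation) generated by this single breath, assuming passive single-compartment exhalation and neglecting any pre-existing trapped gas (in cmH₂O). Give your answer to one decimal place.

1.2

Flow: 43 L/min ÷ 60 = 0.7167 L/s.
R = (PIP − Pplat)/V̇ = (27 − 14) / 0.7167 = 13.0/0.7167 = 18.139 cmH2O·s/L.
C = Vt/(Pplat − PEEP) = 540.0 / (14 − 5) = 540.0/9.0 = 60.0 mL/cmH2O.
τ = R × C = 18.139 × 0.06 L/cmH2O = 1.088 s.
Fraction remaining = e^(−Te/τ) = e^(−2.21/1.088) = 0.1312; trapped volume = 540.0 × 0.1312 = 70.848 mL.
Additional alveolar pressure from trapping ≈ V_trapped / C = 70.848 / 60.0 = 1.181 cmH2O.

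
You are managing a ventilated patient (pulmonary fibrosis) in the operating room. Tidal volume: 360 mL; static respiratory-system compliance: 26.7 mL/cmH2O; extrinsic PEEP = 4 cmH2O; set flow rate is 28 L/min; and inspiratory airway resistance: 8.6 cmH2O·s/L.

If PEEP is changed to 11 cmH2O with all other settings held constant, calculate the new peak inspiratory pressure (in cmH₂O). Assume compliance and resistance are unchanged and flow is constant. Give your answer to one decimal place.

Flow: 28 L/min ÷ 60 = 0.4667 L/s.
PIP = Vt/C + R·V̇ + PEEP (constant-flow equation of motion).
Only the baseline term changes: ΔPIP = ΔPEEP = 11 − 4 = 7.0 cmH2O.
Original PIP = 360/26.7 + 8.6×0.4667 + 4 = 21.497 cmH2O; new PIP = 21.497 + (7.0) = 28.497 cmH2O.

28.5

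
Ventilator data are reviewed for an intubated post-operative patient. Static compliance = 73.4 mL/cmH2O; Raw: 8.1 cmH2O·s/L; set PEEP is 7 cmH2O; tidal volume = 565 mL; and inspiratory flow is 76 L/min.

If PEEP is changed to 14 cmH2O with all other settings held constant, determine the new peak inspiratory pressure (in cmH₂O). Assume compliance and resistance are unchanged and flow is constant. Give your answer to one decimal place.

Flow: 76 L/min ÷ 60 = 1.2667 L/s.
PIP = Vt/C + R·V̇ + PEEP (constant-flow equation of motion).
Only the baseline term changes: ΔPIP = ΔPEEP = 14 − 7 = 7.0 cmH2O.
Original PIP = 565/73.4 + 8.1×1.2667 + 7 = 24.958 cmH2O; new PIP = 24.958 + (7.0) = 31.958 cmH2O.

32.0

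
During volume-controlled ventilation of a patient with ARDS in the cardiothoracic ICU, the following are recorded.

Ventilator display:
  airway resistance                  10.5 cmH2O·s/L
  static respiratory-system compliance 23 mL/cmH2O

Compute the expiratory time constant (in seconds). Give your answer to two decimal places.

0.24

τ = R × C = 10.5 × 23 mL/cmH2O = 10.5 × 0.023 L/cmH2O = 0.2415 s.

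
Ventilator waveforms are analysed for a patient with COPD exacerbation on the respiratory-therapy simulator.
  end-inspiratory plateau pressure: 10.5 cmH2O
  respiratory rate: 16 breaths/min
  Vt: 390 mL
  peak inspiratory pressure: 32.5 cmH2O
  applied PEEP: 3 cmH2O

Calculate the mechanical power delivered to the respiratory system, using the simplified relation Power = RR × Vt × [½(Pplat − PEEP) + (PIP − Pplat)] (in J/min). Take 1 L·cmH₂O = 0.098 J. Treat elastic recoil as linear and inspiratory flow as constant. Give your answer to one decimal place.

Per-breath work = Vt × [½(Pplat−PEEP) + (PIP−Pplat)] = 0.390 × [0.5×7.5 + 22.0] = 0.390 × 25.75 = 10.043 L·cmH2O.
Power = 16 × 10.043 = 160.69 L·cmH2O/min.
× 0.098 J/(L·cmH2O) → 15.748 J/min.

15.7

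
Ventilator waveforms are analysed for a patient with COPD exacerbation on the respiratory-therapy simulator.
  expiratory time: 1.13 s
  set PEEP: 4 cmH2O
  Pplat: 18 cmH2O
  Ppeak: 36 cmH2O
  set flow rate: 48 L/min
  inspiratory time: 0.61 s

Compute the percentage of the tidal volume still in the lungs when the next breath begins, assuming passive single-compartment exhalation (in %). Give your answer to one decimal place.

Flow: 48 L/min ÷ 60 = 0.8 L/s.
Vt = flow × Ti = 0.8 L/s × 0.61 s × 1000 mL/L = 488.0 mL.
R = (PIP − Pplat)/V̇ = (36 − 18) / 0.8 = 18.0/0.8 = 22.5 cmH2O·s/L.
C = Vt/(Pplat − PEEP) = 488.0 / (18 − 4) = 488.0/14.0 = 34.857 mL/cmH2O.
τ = R × C = 22.5 × 0.03486 L/cmH2O = 0.7844 s.
Fraction remaining at end-expiration = e^(−Te/τ) = e^(−1.13/0.7844) = 0.2368 → 23.68%.

23.7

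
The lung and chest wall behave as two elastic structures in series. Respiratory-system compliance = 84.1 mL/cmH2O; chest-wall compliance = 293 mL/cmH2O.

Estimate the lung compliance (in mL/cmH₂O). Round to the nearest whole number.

1/CL = 1/Crs − 1/Ccw.
1/CL = 1/84.1 − 1/293 = 0.008478.
CL = 117.95 mL/cmH2O.

118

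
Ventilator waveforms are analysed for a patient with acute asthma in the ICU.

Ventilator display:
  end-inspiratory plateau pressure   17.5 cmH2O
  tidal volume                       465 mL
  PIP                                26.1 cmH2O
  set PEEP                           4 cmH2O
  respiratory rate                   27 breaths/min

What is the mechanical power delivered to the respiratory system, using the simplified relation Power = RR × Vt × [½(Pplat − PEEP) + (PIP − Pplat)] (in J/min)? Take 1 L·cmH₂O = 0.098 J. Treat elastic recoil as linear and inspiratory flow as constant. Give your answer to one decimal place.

Per-breath work = Vt × [½(Pplat−PEEP) + (PIP−Pplat)] = 0.465 × [0.5×13.5 + 8.6] = 0.465 × 15.35 = 7.138 L·cmH2O.
Power = 27 × 7.138 = 192.73 L·cmH2O/min.
× 0.098 J/(L·cmH2O) → 18.888 J/min.

18.9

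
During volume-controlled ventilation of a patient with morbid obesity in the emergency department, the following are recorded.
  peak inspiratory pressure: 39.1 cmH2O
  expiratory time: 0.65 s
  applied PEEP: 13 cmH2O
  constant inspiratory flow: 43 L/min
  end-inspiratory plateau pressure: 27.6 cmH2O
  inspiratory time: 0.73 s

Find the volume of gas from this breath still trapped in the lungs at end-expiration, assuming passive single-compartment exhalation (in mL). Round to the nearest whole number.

Flow: 43 L/min ÷ 60 = 0.7167 L/s.
Vt = flow × Ti = 0.7167 L/s × 0.73 s × 1000 mL/L = 523.19 mL.
R = (PIP − Pplat)/V̇ = (39.1 − 27.6) / 0.7167 = 11.5/0.7167 = 16.046 cmH2O·s/L.
C = Vt/(Pplat − PEEP) = 523.19 / (27.6 − 13) = 523.19/14.6 = 35.835 mL/cmH2O.
τ = R × C = 16.046 × 0.03584 L/cmH2O = 0.5751 s.
Fraction remaining = e^(−Te/τ) = e^(−0.65/0.5751) = 0.323.
Trapped volume = 523.19 × 0.323 = 168.99 mL.

169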